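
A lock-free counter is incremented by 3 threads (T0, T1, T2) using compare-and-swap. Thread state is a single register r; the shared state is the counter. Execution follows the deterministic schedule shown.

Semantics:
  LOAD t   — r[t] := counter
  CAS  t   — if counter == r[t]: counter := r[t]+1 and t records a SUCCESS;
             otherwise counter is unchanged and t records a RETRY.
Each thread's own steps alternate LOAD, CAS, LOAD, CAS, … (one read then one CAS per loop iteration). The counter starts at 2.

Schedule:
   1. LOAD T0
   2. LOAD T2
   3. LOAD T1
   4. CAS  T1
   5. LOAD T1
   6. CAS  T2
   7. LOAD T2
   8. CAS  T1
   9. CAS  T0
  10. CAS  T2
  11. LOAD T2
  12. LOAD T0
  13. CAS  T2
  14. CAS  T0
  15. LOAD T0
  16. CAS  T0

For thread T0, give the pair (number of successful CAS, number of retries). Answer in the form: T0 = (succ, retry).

T0 = (1, 2)

[1] T0.load  rd  (counter 2, T0.r 2)
[2] T2.load  rd  (counter 2, T2.r 2)
[3] T1.load  rd  (counter 2, T1.r 2)
[4] T1.cas  hit  (counter 3, T1.r 2)
[5] T1.load  rd  (counter 3, T1.r 3)
[6] T2.cas  miss  (counter 3, T2.r 2)
[7] T2.load  rd  (counter 3, T2.r 3)
[8] T1.cas  hit  (counter 4, T1.r 3)
[9] T0.cas  miss  (counter 4, T0.r 2)
[10] T2.cas  miss  (counter 4, T2.r 3)
[11] T2.load  rd  (counter 4, T2.r 4)
[12] T0.load  rd  (counter 4, T0.r 4)
[13] T2.cas  hit  (counter 5, T2.r 4)
[14] T0.cas  miss  (counter 5, T0.r 4)
[15] T0.load  rd  (counter 5, T0.r 5)
[16] T0.cas  hit  (counter 6, T0.r 5)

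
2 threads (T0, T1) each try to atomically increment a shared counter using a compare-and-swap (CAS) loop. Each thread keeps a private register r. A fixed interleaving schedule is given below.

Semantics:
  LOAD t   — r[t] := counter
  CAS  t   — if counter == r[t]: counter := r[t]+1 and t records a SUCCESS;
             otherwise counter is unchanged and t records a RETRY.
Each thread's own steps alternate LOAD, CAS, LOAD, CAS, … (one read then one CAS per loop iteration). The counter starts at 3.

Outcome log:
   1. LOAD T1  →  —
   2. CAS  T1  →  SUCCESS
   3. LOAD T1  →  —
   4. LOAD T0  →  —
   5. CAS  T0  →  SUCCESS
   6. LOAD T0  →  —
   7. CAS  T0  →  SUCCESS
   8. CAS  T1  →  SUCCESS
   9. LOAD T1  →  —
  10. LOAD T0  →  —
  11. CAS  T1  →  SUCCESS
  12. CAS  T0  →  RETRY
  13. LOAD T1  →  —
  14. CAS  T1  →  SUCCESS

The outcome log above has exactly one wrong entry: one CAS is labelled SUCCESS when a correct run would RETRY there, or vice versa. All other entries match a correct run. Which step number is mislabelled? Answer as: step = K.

Reference trace:
[1] T1.load  rd  (counter 3, T1.r 3)
[2] T1.cas  hit  (counter 4, T1.r 3)
[3] T1.load  rd  (counter 4, T1.r 4)
[4] T0.load  rd  (counter 4, T0.r 4)
[5] T0.cas  hit  (counter 5, T0.r 4)
[6] T0.load  rd  (counter 5, T0.r 5)
[7] T0.cas  hit  (counter 6, T0.r 5)
[8] T1.cas  miss  (counter 6, T1.r 4)
[9] T1.load  rd  (counter 6, T1.r 6)
[10] T0.load  rd  (counter 6, T0.r 6)
[11] T1.cas  hit  (counter 7, T1.r 6)
[12] T0.cas  miss  (counter 7, T0.r 6)
[13] T1.load  rd  (counter 7, T1.r 7)
[14] T1.cas  hit  (counter 8, T1.r 7)
Mismatch at 8.

step = 8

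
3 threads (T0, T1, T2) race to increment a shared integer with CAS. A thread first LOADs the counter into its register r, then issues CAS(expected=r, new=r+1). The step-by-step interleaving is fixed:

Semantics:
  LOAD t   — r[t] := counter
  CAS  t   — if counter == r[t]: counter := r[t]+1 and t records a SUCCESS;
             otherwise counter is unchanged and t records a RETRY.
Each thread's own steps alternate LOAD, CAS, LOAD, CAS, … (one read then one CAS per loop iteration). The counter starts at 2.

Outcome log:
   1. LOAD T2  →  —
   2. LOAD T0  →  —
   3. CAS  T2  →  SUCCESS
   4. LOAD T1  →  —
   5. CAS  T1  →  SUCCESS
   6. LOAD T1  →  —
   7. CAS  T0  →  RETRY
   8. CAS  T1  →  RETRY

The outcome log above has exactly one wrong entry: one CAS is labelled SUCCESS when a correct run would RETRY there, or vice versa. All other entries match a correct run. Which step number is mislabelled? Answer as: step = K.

Correct run:
#1 T2 reads 2
#2 T0 reads 2
#3 T2 CAS(2→3) writes; counter now 3
#4 T1 reads 3
#5 T1 CAS(3→4) writes; counter now 4
#6 T1 reads 4
#7 T0 CAS(2→3) fails; counter now 4
#8 T1 CAS(4→5) writes; counter now 5
Log disagrees first at step 8.

step = 8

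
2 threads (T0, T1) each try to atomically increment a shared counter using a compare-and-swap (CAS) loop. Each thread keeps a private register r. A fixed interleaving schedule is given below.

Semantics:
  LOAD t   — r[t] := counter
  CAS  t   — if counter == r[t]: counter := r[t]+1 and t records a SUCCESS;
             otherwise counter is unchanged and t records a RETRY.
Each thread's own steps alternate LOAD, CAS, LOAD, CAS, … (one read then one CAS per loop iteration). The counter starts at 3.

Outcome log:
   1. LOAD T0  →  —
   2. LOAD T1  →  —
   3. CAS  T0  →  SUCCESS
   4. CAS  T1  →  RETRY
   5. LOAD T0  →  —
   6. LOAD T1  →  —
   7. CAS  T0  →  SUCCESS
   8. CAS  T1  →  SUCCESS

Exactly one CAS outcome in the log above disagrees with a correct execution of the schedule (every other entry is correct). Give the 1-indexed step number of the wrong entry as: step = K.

Reference trace:
#1 T0 reads 3
#2 T1 reads 3
#3 T0 CAS(3→4) writes; counter now 4
#4 T1 CAS(3→4) fails; counter now 4
#5 T0 reads 4
#6 T1 reads 4
#7 T0 CAS(4→5) writes; counter now 5
#8 T1 CAS(4→5) fails; counter now 5
Mismatch at 8.

step = 8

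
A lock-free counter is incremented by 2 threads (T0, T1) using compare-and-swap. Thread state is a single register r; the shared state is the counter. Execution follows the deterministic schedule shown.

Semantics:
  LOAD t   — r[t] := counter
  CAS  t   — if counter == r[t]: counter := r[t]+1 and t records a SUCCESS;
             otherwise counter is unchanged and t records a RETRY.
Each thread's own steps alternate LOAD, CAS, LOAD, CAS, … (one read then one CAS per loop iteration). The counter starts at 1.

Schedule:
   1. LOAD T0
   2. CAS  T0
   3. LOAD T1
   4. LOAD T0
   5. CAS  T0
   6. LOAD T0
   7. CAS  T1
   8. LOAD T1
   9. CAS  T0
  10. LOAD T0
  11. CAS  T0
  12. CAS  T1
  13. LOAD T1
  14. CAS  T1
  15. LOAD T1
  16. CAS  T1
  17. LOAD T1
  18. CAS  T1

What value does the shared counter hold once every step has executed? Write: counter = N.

counter = 8

[1] T0.load  rd  (counter 1, T0.r 1)
[2] T0.cas  hit  (counter 2, T0.r 1)
[3] T1.load  rd  (counter 2, T1.r 2)
[4] T0.load  rd  (counter 2, T0.r 2)
[5] T0.cas  hit  (counter 3, T0.r 2)
[6] T0.load  rd  (counter 3, T0.r 3)
[7] T1.cas  miss  (counter 3, T1.r 2)
[8] T1.load  rd  (counter 3, T1.r 3)
[9] T0.cas  hit  (counter 4, T0.r 3)
[10] T0.load  rd  (counter 4, T0.r 4)
[11] T0.cas  hit  (counter 5, T0.r 4)
[12] T1.cas  miss  (counter 5, T1.r 3)
[13] T1.load  rd  (counter 5, T1.r 5)
[14] T1.cas  hit  (counter 6, T1.r 5)
[15] T1.load  rd  (counter 6, T1.r 6)
[16] T1.cas  hit  (counter 7, T1.r 6)
[17] T1.load  rd  (counter 7, T1.r 7)
[18] T1.cas  hit  (counter 8, T1.r 7)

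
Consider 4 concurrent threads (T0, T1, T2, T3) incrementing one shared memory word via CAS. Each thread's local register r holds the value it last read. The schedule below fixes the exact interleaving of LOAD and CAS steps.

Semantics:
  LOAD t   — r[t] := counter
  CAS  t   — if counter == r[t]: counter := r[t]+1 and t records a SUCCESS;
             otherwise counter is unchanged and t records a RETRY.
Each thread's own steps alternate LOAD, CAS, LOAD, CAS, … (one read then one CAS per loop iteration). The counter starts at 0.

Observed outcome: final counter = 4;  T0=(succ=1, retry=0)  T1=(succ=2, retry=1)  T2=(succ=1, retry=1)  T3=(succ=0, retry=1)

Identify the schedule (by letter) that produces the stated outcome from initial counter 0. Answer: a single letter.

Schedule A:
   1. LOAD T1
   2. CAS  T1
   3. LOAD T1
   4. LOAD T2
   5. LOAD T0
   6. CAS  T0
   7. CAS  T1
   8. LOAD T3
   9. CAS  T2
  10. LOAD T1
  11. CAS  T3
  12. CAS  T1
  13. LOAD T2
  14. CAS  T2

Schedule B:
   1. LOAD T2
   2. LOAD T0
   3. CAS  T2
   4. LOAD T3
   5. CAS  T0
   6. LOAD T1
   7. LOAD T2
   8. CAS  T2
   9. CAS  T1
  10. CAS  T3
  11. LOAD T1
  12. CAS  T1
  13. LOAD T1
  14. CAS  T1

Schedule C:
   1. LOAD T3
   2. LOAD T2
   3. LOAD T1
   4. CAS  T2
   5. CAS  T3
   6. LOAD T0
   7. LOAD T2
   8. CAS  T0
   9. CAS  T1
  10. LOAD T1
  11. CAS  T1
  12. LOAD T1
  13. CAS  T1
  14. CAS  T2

C

Simulating candidate C:
T3 LOAD — after: cnt=0, r=0 — load
T2 LOAD — after: cnt=0, r=0 — load
T1 LOAD — after: cnt=0, r=0 — load
T2 CAS — after: cnt=1, r=0 — ok
T3 CAS — after: cnt=1, r=0 — retry
T0 LOAD — after: cnt=1, r=1 — load
T2 LOAD — after: cnt=1, r=1 — load
T0 CAS — after: cnt=2, r=1 — ok
T1 CAS — after: cnt=2, r=0 — retry
T1 LOAD — after: cnt=2, r=2 — load
T1 CAS — after: cnt=3, r=2 — ok
T1 LOAD — after: cnt=3, r=3 — load
T1 CAS — after: cnt=4, r=3 — ok
T2 CAS — after: cnt=4, r=1 — retry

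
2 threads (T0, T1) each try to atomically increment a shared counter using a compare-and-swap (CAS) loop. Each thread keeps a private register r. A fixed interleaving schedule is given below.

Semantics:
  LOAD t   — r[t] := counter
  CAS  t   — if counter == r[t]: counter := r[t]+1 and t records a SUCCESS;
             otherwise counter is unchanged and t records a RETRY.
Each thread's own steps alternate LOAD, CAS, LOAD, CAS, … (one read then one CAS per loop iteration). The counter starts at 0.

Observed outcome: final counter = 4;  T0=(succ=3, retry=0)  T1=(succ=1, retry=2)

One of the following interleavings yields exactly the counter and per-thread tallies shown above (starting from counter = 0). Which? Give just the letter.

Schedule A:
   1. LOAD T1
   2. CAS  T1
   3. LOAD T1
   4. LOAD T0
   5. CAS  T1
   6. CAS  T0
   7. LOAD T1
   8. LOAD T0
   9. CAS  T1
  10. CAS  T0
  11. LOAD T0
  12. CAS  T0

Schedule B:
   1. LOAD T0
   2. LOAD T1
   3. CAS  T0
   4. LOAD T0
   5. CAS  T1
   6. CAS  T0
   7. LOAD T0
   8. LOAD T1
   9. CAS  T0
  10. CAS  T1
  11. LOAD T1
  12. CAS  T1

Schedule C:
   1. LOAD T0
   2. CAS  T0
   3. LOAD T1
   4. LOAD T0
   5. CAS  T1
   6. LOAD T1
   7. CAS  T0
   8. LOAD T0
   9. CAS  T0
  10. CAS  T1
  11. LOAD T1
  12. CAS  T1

B

Tracing schedule B:
T0 LOAD — after: cnt=0, r=0 — load
T1 LOAD — after: cnt=0, r=0 — load
T0 CAS — after: cnt=1, r=0 — ok
T0 LOAD — after: cnt=1, r=1 — load
T1 CAS — after: cnt=1, r=0 — retry
T0 CAS — after: cnt=2, r=1 — ok
T0 LOAD — after: cnt=2, r=2 — load
T1 LOAD — after: cnt=2, r=2 — load
T0 CAS — after: cnt=3, r=2 — ok
T1 CAS — after: cnt=3, r=2 — retry
T1 LOAD — after: cnt=3, r=3 — load
T1 CAS — after: cnt=4, r=3 — ok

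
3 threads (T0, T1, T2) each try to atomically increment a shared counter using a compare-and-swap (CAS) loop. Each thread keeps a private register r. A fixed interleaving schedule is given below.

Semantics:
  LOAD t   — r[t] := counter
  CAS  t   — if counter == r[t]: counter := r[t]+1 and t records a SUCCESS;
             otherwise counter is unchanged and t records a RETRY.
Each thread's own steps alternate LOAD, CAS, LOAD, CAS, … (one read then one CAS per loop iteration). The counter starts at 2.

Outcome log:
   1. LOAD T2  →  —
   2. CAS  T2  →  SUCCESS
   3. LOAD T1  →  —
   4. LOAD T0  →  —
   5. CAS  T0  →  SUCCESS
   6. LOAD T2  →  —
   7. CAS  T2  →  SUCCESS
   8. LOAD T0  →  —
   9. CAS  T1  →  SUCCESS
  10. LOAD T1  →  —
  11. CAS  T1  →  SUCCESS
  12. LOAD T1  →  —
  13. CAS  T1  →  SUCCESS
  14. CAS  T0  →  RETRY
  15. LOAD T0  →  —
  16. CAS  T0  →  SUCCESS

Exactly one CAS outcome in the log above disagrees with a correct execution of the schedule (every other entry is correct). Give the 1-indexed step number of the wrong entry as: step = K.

step = 9

Re-executing:
T2 LOAD — after: cnt=2, r=2 — load
T2 CAS — after: cnt=3, r=2 — ok
T1 LOAD — after: cnt=3, r=3 — load
T0 LOAD — after: cnt=3, r=3 — load
T0 CAS — after: cnt=4, r=3 — ok
T2 LOAD — after: cnt=4, r=4 — load
T2 CAS — after: cnt=5, r=4 — ok
T0 LOAD — after: cnt=5, r=5 — load
T1 CAS — after: cnt=5, r=3 — retry
T1 LOAD — after: cnt=5, r=5 — load
T1 CAS — after: cnt=6, r=5 — ok
T1 LOAD — after: cnt=6, r=6 — load
T1 CAS — after: cnt=7, r=6 — ok
T0 CAS — after: cnt=7, r=5 — retry
T0 LOAD — after: cnt=7, r=7 — load
T0 CAS — after: cnt=8, r=7 — ok
Flip is step 9.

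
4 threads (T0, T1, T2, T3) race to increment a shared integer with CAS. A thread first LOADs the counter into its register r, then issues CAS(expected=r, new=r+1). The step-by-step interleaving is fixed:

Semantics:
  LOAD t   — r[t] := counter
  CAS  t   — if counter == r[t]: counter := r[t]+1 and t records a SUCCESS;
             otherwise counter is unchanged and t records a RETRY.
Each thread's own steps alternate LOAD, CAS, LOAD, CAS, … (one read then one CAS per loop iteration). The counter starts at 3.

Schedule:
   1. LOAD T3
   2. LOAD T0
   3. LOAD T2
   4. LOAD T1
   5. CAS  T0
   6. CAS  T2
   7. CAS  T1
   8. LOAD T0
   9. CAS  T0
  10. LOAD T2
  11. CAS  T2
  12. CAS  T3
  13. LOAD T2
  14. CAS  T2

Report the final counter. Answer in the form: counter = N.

counter = 7

#1 T3 reads 3
#2 T0 reads 3
#3 T2 reads 3
#4 T1 reads 3
#5 T0 CAS(3→4) writes; counter now 4
#6 T2 CAS(3→4) fails; counter now 4
#7 T1 CAS(3→4) fails; counter now 4
#8 T0 reads 4
#9 T0 CAS(4→5) writes; counter now 5
#10 T2 reads 5
#11 T2 CAS(5→6) writes; counter now 6
#12 T3 CAS(3→4) fails; counter now 6
#13 T2 reads 6
#14 T2 CAS(6→7) writes; counter now 7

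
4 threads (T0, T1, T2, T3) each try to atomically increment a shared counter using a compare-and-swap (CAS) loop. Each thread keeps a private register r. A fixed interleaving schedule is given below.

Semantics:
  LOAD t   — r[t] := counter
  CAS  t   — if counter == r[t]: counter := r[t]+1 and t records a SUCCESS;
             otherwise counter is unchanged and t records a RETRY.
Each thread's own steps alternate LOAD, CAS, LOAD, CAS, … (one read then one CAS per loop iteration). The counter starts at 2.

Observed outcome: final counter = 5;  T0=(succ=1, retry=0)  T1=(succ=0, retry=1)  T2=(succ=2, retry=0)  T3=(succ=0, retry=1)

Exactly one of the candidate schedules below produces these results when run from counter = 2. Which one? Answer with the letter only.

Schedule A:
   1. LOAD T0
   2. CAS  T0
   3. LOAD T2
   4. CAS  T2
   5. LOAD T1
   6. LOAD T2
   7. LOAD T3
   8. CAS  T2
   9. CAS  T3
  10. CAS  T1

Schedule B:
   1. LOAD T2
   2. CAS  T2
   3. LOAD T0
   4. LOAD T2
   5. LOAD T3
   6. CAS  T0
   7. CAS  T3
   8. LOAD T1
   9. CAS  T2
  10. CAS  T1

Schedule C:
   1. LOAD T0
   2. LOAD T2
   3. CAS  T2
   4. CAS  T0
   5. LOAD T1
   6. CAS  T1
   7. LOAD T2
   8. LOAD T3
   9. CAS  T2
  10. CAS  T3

A

Simulating candidate A:
#1 T0 reads 2
#2 T0 CAS(2→3) writes; counter now 3
#3 T2 reads 3
#4 T2 CAS(3→4) writes; counter now 4
#5 T1 reads 4
#6 T2 reads 4
#7 T3 reads 4
#8 T2 CAS(4→5) writes; counter now 5
#9 T3 CAS(4→5) fails; counter now 5
#10 T1 CAS(4→5) fails; counter now 5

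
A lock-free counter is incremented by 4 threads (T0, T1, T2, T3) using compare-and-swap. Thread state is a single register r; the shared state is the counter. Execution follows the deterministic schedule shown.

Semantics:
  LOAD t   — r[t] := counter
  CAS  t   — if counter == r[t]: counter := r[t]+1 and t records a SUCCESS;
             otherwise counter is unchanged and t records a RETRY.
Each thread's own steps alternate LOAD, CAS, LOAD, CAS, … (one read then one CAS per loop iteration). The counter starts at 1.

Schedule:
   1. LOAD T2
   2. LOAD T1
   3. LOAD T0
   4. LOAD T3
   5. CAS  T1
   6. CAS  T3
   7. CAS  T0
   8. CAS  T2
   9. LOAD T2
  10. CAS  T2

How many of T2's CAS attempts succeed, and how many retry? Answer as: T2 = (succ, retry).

T2 = (1, 1)

1. LOAD T2 → mem=1 r[T2]=1 [LOAD]
2. LOAD T1 → mem=1 r[T1]=1 [LOAD]
3. LOAD T0 → mem=1 r[T0]=1 [LOAD]
4. LOAD T3 → mem=1 r[T3]=1 [LOAD]
5. CAS T1 → mem=2 r[T1]=1 [OK]
6. CAS T3 → mem=2 r[T3]=1 [RETRY]
7. CAS T0 → mem=2 r[T0]=1 [RETRY]
8. CAS T2 → mem=2 r[T2]=1 [RETRY]
9. LOAD T2 → mem=2 r[T2]=2 [LOAD]
10. CAS T2 → mem=3 r[T2]=2 [OK]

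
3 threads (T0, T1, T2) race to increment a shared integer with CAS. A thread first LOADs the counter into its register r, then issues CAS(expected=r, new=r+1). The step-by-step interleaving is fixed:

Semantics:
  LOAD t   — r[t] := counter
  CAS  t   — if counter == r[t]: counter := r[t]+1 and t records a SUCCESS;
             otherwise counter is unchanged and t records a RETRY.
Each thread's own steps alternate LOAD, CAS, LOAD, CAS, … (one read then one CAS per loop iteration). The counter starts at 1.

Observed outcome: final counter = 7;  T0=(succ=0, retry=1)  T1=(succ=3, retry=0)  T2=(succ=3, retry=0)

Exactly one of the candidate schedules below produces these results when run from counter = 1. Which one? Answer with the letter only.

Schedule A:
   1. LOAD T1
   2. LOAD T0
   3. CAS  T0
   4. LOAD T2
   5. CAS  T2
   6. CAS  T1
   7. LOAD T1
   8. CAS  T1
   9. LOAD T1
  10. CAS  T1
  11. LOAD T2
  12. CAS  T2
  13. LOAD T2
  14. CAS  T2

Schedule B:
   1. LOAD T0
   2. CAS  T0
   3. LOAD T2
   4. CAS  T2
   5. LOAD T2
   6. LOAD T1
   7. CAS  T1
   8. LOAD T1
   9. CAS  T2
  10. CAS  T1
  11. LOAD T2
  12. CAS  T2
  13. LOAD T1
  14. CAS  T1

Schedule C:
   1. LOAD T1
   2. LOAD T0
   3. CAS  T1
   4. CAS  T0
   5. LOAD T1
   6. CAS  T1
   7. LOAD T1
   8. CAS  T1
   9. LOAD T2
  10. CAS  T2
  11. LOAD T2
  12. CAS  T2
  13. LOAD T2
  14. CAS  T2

C

Run C:
   1) LOAD T1:  M=1  r_T1=1
   2) LOAD T0:  M=1  r_T0=1
   3) CAS  T1:  M=2  r_T1=1 ✓
   4) CAS  T0:  M=2  r_T0=1 ✗
   5) LOAD T1:  M=2  r_T1=2
   6) CAS  T1:  M=3  r_T1=2 ✓
   7) LOAD T1:  M=3  r_T1=3
   8) CAS  T1:  M=4  r_T1=3 ✓
   9) LOAD T2:  M=4  r_T2=4
  10) CAS  T2:  M=5  r_T2=4 ✓
  11) LOAD T2:  M=5  r_T2=5
  12) CAS  T2:  M=6  r_T2=5 ✓
  13) LOAD T2:  M=6  r_T2=6
  14) CAS  T2:  M=7  r_T2=6 ✓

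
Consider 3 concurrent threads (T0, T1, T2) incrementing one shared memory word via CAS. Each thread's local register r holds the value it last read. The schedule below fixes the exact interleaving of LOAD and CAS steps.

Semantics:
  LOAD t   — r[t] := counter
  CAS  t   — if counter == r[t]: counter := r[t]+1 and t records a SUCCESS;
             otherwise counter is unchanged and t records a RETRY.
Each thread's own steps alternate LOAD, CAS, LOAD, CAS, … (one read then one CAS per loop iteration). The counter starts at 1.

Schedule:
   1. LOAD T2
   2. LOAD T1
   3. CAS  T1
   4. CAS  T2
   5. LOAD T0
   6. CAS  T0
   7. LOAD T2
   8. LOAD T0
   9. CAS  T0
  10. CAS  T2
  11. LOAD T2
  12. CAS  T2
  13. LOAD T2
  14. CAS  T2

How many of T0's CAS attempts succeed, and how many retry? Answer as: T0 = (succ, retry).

   1) LOAD T2:  M=1  r_T2=1
   2) LOAD T1:  M=1  r_T1=1
   3) CAS  T1:  M=2  r_T1=1 ✓
   4) CAS  T2:  M=2  r_T2=1 ✗
   5) LOAD T0:  M=2  r_T0=2
   6) CAS  T0:  M=3  r_T0=2 ✓
   7) LOAD T2:  M=3  r_T2=3
   8) LOAD T0:  M=3  r_T0=3
   9) CAS  T0:  M=4  r_T0=3 ✓
  10) CAS  T2:  M=4  r_T2=3 ✗
  11) LOAD T2:  M=4  r_T2=4
  12) CAS  T2:  M=5  r_T2=4 ✓
  13) LOAD T2:  M=5  r_T2=5
  14) CAS  T2:  M=6  r_T2=5 ✓

T0 = (2, 0)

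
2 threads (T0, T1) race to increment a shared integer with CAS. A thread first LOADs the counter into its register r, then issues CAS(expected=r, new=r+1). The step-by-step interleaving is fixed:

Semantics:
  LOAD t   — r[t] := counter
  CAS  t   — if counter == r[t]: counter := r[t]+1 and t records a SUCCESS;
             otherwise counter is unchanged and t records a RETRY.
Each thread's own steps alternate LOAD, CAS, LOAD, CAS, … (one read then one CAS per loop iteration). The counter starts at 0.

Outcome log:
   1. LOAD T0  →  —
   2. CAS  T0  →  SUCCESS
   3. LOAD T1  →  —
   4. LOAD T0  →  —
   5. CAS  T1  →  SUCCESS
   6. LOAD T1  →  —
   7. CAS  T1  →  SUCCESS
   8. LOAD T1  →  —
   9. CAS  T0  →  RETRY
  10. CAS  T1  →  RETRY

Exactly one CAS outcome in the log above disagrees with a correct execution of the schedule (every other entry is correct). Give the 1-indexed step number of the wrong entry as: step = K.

Correct run:
T0 LOAD — after: cnt=0, r=0 — load
T0 CAS — after: cnt=1, r=0 — ok
T1 LOAD — after: cnt=1, r=1 — load
T0 LOAD — after: cnt=1, r=1 — load
T1 CAS — after: cnt=2, r=1 — ok
T1 LOAD — after: cnt=2, r=2 — load
T1 CAS — after: cnt=3, r=2 — ok
T1 LOAD — after: cnt=3, r=3 — load
T0 CAS — after: cnt=3, r=1 — retry
T1 CAS — after: cnt=4, r=3 — ok
Flip is step 10.

step = 10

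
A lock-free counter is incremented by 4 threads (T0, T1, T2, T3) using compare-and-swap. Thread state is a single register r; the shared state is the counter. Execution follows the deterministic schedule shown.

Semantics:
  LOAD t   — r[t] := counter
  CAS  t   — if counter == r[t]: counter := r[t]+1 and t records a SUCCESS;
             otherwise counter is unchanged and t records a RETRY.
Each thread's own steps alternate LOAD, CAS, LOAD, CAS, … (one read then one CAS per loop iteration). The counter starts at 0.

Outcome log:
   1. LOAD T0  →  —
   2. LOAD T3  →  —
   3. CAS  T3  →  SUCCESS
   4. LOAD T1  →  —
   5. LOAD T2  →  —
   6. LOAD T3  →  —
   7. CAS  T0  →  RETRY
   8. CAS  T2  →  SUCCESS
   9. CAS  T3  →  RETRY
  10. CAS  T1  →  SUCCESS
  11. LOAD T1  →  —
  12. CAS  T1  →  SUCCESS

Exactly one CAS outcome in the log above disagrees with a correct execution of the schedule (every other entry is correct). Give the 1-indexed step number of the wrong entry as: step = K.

Correct run:
T0 LOAD — after: cnt=0, r=0 — load
T3 LOAD — after: cnt=0, r=0 — load
T3 CAS — after: cnt=1, r=0 — ok
T1 LOAD — after: cnt=1, r=1 — load
T2 LOAD — after: cnt=1, r=1 — load
T3 LOAD — after: cnt=1, r=1 — load
T0 CAS — after: cnt=1, r=0 — retry
T2 CAS — after: cnt=2, r=1 — ok
T3 CAS — after: cnt=2, r=1 — retry
T1 CAS — after: cnt=2, r=1 — retry
T1 LOAD — after: cnt=2, r=2 — load
T1 CAS — after: cnt=3, r=2 — ok
Flip is step 10.

step = 10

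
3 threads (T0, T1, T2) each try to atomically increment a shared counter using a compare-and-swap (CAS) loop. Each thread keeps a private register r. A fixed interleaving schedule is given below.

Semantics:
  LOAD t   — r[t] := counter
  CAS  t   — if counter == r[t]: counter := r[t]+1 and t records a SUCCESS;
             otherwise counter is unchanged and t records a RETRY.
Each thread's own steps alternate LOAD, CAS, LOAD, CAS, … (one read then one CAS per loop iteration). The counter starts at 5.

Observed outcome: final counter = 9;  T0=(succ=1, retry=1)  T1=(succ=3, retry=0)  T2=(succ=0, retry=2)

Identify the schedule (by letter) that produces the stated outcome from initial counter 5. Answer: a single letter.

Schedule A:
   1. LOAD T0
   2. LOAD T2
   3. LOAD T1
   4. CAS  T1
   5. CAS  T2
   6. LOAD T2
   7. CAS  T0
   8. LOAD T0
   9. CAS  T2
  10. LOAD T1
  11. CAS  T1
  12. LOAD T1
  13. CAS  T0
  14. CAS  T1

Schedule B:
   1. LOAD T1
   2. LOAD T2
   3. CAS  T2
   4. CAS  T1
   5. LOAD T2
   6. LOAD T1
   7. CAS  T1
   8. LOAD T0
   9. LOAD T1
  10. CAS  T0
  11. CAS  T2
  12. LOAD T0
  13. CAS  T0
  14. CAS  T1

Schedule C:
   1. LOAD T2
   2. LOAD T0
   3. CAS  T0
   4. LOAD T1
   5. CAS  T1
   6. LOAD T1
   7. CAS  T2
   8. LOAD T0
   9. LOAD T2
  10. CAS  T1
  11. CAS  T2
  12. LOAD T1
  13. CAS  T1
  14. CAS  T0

Simulating candidate C:
#1 T2 reads 5
#2 T0 reads 5
#3 T0 CAS(5→6) writes; counter now 6
#4 T1 reads 6
#5 T1 CAS(6→7) writes; counter now 7
#6 T1 reads 7
#7 T2 CAS(5→6) fails; counter now 7
#8 T0 reads 7
#9 T2 reads 7
#10 T1 CAS(7→8) writes; counter now 8
#11 T2 CAS(7→8) fails; counter now 8
#12 T1 reads 8
#13 T1 CAS(8→9) writes; counter now 9
#14 T0 CAS(7→8) fails; counter now 9

C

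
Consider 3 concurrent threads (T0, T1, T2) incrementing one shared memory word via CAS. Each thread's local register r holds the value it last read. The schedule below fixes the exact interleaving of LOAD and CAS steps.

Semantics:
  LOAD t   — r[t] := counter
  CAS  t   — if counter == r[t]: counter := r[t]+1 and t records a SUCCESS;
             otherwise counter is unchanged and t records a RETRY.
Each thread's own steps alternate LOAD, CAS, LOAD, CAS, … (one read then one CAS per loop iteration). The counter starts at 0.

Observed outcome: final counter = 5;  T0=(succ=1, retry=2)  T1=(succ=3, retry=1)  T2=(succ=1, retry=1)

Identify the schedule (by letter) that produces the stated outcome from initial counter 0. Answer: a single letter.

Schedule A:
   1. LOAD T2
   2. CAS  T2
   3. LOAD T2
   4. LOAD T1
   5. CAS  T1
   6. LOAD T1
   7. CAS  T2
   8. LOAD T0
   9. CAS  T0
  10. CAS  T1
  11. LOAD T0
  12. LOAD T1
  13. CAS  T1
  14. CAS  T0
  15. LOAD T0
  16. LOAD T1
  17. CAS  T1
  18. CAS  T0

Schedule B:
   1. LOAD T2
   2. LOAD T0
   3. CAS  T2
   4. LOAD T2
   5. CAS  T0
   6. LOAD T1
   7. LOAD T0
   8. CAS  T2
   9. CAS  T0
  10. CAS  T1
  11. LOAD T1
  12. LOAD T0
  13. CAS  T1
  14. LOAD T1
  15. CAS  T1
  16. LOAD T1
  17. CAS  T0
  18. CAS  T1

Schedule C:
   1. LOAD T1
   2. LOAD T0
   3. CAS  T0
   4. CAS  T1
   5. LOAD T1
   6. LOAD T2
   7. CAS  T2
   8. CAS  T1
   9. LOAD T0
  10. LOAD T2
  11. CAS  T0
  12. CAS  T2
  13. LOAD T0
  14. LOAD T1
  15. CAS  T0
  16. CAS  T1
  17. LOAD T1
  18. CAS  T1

A

Tracing schedule A:
1. LOAD T2 → mem=0 r[T2]=0 [LOAD]
2. CAS T2 → mem=1 r[T2]=0 [OK]
3. LOAD T2 → mem=1 r[T2]=1 [LOAD]
4. LOAD T1 → mem=1 r[T1]=1 [LOAD]
5. CAS T1 → mem=2 r[T1]=1 [OK]
6. LOAD T1 → mem=2 r[T1]=2 [LOAD]
7. CAS T2 → mem=2 r[T2]=1 [RETRY]
8. LOAD T0 → mem=2 r[T0]=2 [LOAD]
9. CAS T0 → mem=3 r[T0]=2 [OK]
10. CAS T1 → mem=3 r[T1]=2 [RETRY]
11. LOAD T0 → mem=3 r[T0]=3 [LOAD]
12. LOAD T1 → mem=3 r[T1]=3 [LOAD]
13. CAS T1 → mem=4 r[T1]=3 [OK]
14. CAS T0 → mem=4 r[T0]=3 [RETRY]
15. LOAD T0 → mem=4 r[T0]=4 [LOAD]
16. LOAD T1 → mem=4 r[T1]=4 [LOAD]
17. CAS T1 → mem=5 r[T1]=4 [OK]
18. CAS T0 → mem=5 r[T0]=4 [RETRY]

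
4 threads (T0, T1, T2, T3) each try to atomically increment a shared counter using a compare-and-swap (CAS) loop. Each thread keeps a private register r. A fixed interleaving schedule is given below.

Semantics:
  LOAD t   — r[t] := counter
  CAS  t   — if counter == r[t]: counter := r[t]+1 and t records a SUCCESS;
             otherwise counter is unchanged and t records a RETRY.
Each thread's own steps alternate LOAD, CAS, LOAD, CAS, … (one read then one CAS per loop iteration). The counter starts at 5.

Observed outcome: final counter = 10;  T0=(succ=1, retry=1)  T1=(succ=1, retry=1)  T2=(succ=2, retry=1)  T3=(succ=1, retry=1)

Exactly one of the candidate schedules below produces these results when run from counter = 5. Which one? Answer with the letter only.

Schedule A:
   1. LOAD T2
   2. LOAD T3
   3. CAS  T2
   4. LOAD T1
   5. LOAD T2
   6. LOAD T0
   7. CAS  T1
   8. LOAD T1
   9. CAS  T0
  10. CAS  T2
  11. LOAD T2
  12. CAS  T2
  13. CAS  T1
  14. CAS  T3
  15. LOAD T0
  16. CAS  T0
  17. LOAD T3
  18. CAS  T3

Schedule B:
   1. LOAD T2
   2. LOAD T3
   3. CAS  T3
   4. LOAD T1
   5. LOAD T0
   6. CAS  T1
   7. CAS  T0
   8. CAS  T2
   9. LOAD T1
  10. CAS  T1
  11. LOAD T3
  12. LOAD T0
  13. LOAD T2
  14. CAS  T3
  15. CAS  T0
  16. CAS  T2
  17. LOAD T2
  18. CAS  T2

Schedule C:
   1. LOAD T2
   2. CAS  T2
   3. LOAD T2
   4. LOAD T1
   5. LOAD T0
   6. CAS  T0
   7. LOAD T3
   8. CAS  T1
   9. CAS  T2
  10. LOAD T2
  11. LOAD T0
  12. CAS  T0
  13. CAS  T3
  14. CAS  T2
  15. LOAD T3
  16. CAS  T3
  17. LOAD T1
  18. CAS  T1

A

Tracing schedule A:
   1) LOAD T2:  M=5  r_T2=5
   2) LOAD T3:  M=5  r_T3=5
   3) CAS  T2:  M=6  r_T2=5 ✓
   4) LOAD T1:  M=6  r_T1=6
   5) LOAD T2:  M=6  r_T2=6
   6) LOAD T0:  M=6  r_T0=6
   7) CAS  T1:  M=7  r_T1=6 ✓
   8) LOAD T1:  M=7  r_T1=7
   9) CAS  T0:  M=7  r_T0=6 ✗
  10) CAS  T2:  M=7  r_T2=6 ✗
  11) LOAD T2:  M=7  r_T2=7
  12) CAS  T2:  M=8  r_T2=7 ✓
  13) CAS  T1:  M=8  r_T1=7 ✗
  14) CAS  T3:  M=8  r_T3=5 ✗
  15) LOAD T0:  M=8  r_T0=8
  16) CAS  T0:  M=9  r_T0=8 ✓
  17) LOAD T3:  M=9  r_T3=9
  18) CAS  T3:  M=10  r_T3=9 ✓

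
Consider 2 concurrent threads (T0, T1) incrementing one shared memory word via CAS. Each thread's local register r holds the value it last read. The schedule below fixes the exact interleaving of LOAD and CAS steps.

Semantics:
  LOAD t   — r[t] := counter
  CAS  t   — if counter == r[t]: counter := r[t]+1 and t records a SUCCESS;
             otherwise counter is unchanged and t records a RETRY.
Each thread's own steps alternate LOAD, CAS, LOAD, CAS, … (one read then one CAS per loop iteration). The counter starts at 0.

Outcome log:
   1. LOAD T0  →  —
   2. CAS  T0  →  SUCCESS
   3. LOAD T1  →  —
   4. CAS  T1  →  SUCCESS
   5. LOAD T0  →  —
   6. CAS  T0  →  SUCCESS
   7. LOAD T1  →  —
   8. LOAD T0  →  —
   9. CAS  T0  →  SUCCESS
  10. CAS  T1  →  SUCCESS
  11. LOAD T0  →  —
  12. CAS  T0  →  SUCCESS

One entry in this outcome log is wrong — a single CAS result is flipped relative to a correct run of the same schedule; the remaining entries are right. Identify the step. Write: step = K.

step = 10

Re-executing:
1. LOAD T0 → mem=0 r[T0]=0 [LOAD]
2. CAS T0 → mem=1 r[T0]=0 [OK]
3. LOAD T1 → mem=1 r[T1]=1 [LOAD]
4. CAS T1 → mem=2 r[T1]=1 [OK]
5. LOAD T0 → mem=2 r[T0]=2 [LOAD]
6. CAS T0 → mem=3 r[T0]=2 [OK]
7. LOAD T1 → mem=3 r[T1]=3 [LOAD]
8. LOAD T0 → mem=3 r[T0]=3 [LOAD]
9. CAS T0 → mem=4 r[T0]=3 [OK]
10. CAS T1 → mem=4 r[T1]=3 [RETRY]
11. LOAD T0 → mem=4 r[T0]=4 [LOAD]
12. CAS T0 → mem=5 r[T0]=4 [OK]
Flip is step 10.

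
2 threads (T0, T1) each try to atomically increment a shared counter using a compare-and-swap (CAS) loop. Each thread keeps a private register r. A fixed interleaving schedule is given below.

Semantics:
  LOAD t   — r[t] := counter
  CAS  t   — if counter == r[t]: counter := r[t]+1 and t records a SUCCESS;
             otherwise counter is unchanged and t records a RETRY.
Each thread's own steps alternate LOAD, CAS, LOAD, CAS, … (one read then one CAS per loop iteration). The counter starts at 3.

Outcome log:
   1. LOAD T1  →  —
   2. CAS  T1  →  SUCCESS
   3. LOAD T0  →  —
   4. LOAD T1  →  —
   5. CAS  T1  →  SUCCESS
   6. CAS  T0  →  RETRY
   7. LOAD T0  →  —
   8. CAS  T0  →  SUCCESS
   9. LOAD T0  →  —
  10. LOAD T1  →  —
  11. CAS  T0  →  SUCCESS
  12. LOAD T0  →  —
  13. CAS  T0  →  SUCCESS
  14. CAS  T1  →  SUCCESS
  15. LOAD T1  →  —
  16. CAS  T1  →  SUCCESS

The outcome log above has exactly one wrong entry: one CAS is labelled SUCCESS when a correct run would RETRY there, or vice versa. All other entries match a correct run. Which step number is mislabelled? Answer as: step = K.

Re-executing:
   1) LOAD T1:  M=3  r_T1=3
   2) CAS  T1:  M=4  r_T1=3 ✓
   3) LOAD T0:  M=4  r_T0=4
   4) LOAD T1:  M=4  r_T1=4
   5) CAS  T1:  M=5  r_T1=4 ✓
   6) CAS  T0:  M=5  r_T0=4 ✗
   7) LOAD T0:  M=5  r_T0=5
   8) CAS  T0:  M=6  r_T0=5 ✓
   9) LOAD T0:  M=6  r_T0=6
  10) LOAD T1:  M=6  r_T1=6
  11) CAS  T0:  M=7  r_T0=6 ✓
  12) LOAD T0:  M=7  r_T0=7
  13) CAS  T0:  M=8  r_T0=7 ✓
  14) CAS  T1:  M=8  r_T1=6 ✗
  15) LOAD T1:  M=8  r_T1=8
  16) CAS  T1:  M=9  r_T1=8 ✓
Flip is step 14.

step = 14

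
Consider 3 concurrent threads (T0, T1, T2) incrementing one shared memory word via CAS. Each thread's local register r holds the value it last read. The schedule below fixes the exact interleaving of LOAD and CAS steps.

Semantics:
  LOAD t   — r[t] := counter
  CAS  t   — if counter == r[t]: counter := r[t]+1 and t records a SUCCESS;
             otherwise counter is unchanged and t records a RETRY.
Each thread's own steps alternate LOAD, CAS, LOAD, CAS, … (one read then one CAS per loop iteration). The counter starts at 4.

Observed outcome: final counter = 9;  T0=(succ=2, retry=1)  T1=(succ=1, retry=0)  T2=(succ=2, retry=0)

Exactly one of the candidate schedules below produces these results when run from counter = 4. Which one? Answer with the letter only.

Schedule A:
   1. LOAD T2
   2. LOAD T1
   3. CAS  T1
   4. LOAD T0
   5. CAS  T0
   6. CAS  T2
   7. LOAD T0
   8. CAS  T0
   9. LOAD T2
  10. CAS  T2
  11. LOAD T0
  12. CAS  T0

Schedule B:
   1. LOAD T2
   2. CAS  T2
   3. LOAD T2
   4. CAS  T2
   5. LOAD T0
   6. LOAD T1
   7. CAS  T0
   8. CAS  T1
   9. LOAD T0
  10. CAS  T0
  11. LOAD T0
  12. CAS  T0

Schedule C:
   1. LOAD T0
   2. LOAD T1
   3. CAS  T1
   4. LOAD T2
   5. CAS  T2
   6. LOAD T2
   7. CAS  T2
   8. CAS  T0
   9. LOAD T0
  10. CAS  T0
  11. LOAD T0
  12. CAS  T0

C

Simulating candidate C:
   1) LOAD T0:  M=4  r_T0=4
   2) LOAD T1:  M=4  r_T1=4
   3) CAS  T1:  M=5  r_T1=4 ✓
   4) LOAD T2:  M=5  r_T2=5
   5) CAS  T2:  M=6  r_T2=5 ✓
   6) LOAD T2:  M=6  r_T2=6
   7) CAS  T2:  M=7  r_T2=6 ✓
   8) CAS  T0:  M=7  r_T0=4 ✗
   9) LOAD T0:  M=7  r_T0=7
  10) CAS  T0:  M=8  r_T0=7 ✓
  11) LOAD T0:  M=8  r_T0=8
  12) CAS  T0:  M=9  r_T0=8 ✓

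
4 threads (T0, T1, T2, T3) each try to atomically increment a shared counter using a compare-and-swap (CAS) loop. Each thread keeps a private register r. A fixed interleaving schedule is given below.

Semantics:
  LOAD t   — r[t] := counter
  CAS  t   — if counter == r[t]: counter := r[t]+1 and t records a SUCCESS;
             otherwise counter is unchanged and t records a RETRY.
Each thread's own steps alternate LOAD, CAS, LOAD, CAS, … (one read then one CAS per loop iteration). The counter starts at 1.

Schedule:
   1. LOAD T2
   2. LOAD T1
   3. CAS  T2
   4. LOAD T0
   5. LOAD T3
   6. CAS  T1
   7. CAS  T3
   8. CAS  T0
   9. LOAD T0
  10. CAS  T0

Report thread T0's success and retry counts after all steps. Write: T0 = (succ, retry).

T0 = (1, 1)

1. LOAD T2 → mem=1 r[T2]=1 [LOAD]
2. LOAD T1 → mem=1 r[T1]=1 [LOAD]
3. CAS T2 → mem=2 r[T2]=1 [OK]
4. LOAD T0 → mem=2 r[T0]=2 [LOAD]
5. LOAD T3 → mem=2 r[T3]=2 [LOAD]
6. CAS T1 → mem=2 r[T1]=1 [RETRY]
7. CAS T3 → mem=3 r[T3]=2 [OK]
8. CAS T0 → mem=3 r[T0]=2 [RETRY]
9. LOAD T0 → mem=3 r[T0]=3 [LOAD]
10. CAS T0 → mem=4 r[T0]=3 [OK]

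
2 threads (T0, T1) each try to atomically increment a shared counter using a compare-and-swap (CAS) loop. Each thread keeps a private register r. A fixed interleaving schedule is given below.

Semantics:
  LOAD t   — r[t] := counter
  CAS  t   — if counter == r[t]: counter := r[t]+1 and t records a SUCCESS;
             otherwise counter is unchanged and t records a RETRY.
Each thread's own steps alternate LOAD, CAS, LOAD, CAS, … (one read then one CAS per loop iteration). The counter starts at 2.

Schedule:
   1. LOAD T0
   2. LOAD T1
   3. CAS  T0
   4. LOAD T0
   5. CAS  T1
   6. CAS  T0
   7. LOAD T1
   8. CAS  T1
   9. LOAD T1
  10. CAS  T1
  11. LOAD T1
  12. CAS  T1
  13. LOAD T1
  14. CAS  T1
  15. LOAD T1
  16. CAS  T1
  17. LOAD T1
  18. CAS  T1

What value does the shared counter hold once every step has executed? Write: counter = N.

   1) LOAD T0:  M=2  r_T0=2
   2) LOAD T1:  M=2  r_T1=2
   3) CAS  T0:  M=3  r_T0=2 ✓
   4) LOAD T0:  M=3  r_T0=3
   5) CAS  T1:  M=3  r_T1=2 ✗
   6) CAS  T0:  M=4  r_T0=3 ✓
   7) LOAD T1:  M=4  r_T1=4
   8) CAS  T1:  M=5  r_T1=4 ✓
   9) LOAD T1:  M=5  r_T1=5
  10) CAS  T1:  M=6  r_T1=5 ✓
  11) LOAD T1:  M=6  r_T1=6
  12) CAS  T1:  M=7  r_T1=6 ✓
  13) LOAD T1:  M=7  r_T1=7
  14) CAS  T1:  M=8  r_T1=7 ✓
  15) LOAD T1:  M=8  r_T1=8
  16) CAS  T1:  M=9  r_T1=8 ✓
  17) LOAD T1:  M=9  r_T1=9
  18) CAS  T1:  M=10  r_T1=9 ✓

counter = 10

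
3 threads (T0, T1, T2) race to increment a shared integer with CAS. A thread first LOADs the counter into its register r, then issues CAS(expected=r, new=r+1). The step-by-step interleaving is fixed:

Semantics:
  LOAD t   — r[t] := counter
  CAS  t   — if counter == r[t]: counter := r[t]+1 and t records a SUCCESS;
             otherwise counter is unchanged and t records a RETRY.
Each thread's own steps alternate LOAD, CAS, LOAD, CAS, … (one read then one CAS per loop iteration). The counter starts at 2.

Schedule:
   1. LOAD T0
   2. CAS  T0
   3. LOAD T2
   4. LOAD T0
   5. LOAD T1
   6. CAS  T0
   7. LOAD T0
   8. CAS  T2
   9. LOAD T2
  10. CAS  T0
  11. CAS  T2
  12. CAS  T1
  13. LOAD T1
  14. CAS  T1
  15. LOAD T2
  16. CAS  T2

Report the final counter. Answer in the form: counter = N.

   1) LOAD T0:  M=2  r_T0=2
   2) CAS  T0:  M=3  r_T0=2 ✓
   3) LOAD T2:  M=3  r_T2=3
   4) LOAD T0:  M=3  r_T0=3
   5) LOAD T1:  M=3  r_T1=3
   6) CAS  T0:  M=4  r_T0=3 ✓
   7) LOAD T0:  M=4  r_T0=4
   8) CAS  T2:  M=4  r_T2=3 ✗
   9) LOAD T2:  M=4  r_T2=4
  10) CAS  T0:  M=5  r_T0=4 ✓
  11) CAS  T2:  M=5  r_T2=4 ✗
  12) CAS  T1:  M=5  r_T1=3 ✗
  13) LOAD T1:  M=5  r_T1=5
  14) CAS  T1:  M=6  r_T1=5 ✓
  15) LOAD T2:  M=6  r_T2=6
  16) CAS  T2:  M=7  r_T2=6 ✓

counter = 7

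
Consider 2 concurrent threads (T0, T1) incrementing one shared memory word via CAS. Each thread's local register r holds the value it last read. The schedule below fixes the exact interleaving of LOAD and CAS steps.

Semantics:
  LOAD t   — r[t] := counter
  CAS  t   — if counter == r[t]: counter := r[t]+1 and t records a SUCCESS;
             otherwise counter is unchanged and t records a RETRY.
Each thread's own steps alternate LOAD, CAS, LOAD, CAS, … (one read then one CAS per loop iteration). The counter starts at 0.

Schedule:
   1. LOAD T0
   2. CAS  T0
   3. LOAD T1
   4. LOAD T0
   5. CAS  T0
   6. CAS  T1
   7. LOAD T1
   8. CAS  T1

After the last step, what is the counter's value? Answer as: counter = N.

step 1: T0 LOAD ⇒ load; ctr=0 reg=0
step 2: T0 CAS ⇒ ok; ctr=1 reg=0
step 3: T1 LOAD ⇒ load; ctr=1 reg=1
step 4: T0 LOAD ⇒ load; ctr=1 reg=1
step 5: T0 CAS ⇒ ok; ctr=2 reg=1
step 6: T1 CAS ⇒ retry; ctr=2 reg=1
step 7: T1 LOAD ⇒ load; ctr=2 reg=2
step 8: T1 CAS ⇒ ok; ctr=3 reg=2

counter = 3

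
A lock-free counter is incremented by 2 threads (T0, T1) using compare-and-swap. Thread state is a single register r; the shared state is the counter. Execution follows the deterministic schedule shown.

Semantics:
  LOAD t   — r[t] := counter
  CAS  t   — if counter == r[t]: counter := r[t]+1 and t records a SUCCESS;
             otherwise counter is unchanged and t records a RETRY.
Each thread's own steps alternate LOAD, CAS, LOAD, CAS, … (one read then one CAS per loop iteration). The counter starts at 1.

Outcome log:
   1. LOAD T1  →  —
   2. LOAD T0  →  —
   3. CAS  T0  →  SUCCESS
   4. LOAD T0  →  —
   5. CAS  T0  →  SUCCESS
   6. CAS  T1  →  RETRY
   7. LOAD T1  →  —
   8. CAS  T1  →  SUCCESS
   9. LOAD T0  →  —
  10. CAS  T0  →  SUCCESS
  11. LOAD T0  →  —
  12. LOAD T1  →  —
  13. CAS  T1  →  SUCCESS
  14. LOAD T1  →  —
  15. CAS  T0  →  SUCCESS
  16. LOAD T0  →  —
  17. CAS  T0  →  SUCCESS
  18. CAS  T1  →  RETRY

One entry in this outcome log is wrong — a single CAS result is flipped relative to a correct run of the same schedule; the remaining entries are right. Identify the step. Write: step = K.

Correct run:
#1 T1 reads 1
#2 T0 reads 1
#3 T0 CAS(1→2) writes; counter now 2
#4 T0 reads 2
#5 T0 CAS(2→3) writes; counter now 3
#6 T1 CAS(1→2) fails; counter now 3
#7 T1 reads 3
#8 T1 CAS(3→4) writes; counter now 4
#9 T0 reads 4
#10 T0 CAS(4→5) writes; counter now 5
#11 T0 reads 5
#12 T1 reads 5
#13 T1 CAS(5→6) writes; counter now 6
#14 T1 reads 6
#15 T0 CAS(5→6) fails; counter now 6
#16 T0 reads 6
#17 T0 CAS(6→7) writes; counter now 7
#18 T1 CAS(6→7) fails; counter now 7
Flip is step 15.

step = 15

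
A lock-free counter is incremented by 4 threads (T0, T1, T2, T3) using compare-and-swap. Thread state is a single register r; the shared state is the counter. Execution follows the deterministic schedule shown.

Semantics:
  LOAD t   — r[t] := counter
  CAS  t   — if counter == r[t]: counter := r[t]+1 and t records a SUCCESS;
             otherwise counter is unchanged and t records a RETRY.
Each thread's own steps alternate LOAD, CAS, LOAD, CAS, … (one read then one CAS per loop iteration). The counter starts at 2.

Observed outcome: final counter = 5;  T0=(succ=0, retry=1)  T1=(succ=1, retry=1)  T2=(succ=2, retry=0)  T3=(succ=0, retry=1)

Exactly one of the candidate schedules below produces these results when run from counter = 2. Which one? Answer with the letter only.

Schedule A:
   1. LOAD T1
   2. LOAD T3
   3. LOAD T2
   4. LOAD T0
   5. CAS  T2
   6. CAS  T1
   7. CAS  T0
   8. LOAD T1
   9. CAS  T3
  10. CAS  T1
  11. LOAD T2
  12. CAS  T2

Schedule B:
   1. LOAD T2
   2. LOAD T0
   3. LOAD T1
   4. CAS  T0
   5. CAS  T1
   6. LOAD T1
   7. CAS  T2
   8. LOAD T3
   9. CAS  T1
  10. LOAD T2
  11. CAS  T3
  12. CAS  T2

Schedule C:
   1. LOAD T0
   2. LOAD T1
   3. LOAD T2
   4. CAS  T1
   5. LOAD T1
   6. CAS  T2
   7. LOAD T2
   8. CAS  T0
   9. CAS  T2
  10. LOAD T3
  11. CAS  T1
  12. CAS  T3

A

Run A:
[1] T1.load  rd  (counter 2, T1.r 2)
[2] T3.load  rd  (counter 2, T3.r 2)
[3] T2.load  rd  (counter 2, T2.r 2)
[4] T0.load  rd  (counter 2, T0.r 2)
[5] T2.cas  hit  (counter 3, T2.r 2)
[6] T1.cas  miss  (counter 3, T1.r 2)
[7] T0.cas  miss  (counter 3, T0.r 2)
[8] T1.load  rd  (counter 3, T1.r 3)
[9] T3.cas  miss  (counter 3, T3.r 2)
[10] T1.cas  hit  (counter 4, T1.r 3)
[11] T2.load  rd  (counter 4, T2.r 4)
[12] T2.cas  hit  (counter 5, T2.r 4)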